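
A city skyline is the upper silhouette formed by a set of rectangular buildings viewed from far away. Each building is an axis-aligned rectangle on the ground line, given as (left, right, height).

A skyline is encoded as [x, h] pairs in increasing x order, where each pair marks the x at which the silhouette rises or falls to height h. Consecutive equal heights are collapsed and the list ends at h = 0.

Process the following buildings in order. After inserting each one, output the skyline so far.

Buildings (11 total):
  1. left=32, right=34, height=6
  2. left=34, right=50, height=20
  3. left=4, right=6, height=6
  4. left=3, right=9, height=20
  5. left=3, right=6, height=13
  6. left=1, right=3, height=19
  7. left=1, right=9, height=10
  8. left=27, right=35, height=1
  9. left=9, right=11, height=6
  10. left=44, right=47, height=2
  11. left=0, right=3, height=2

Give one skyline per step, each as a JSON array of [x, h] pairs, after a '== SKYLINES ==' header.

== SKYLINES ==
[[32,6],[34,0]]
[[32,6],[34,20],[50,0]]
[[4,6],[6,0],[32,6],[34,20],[50,0]]
[[3,20],[9,0],[32,6],[34,20],[50,0]]
[[3,20],[9,0],[32,6],[34,20],[50,0]]
[[1,19],[3,20],[9,0],[32,6],[34,20],[50,0]]
[[1,19],[3,20],[9,0],[32,6],[34,20],[50,0]]
[[1,19],[3,20],[9,0],[27,1],[32,6],[34,20],[50,0]]
[[1,19],[3,20],[9,6],[11,0],[27,1],[32,6],[34,20],[50,0]]
[[1,19],[3,20],[9,6],[11,0],[27,1],[32,6],[34,20],[50,0]]
[[0,2],[1,19],[3,20],[9,6],[11,0],[27,1],[32,6],[34,20],[50,0]]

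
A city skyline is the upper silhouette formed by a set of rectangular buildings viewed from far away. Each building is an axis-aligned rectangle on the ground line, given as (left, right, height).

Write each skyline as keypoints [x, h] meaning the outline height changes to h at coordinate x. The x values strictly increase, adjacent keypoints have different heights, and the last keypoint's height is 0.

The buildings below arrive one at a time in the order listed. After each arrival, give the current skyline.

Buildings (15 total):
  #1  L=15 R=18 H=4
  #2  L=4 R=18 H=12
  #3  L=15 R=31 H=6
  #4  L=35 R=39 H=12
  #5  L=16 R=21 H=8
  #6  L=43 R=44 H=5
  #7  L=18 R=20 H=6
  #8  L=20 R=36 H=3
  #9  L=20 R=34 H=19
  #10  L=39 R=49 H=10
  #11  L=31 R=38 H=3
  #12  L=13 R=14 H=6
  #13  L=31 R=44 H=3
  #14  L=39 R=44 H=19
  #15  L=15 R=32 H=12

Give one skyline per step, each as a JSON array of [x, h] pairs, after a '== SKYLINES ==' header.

== SKYLINES ==
[[15,4],[18,0]]
[[4,12],[18,0]]
[[4,12],[18,6],[31,0]]
[[4,12],[18,6],[31,0],[35,12],[39,0]]
[[4,12],[18,8],[21,6],[31,0],[35,12],[39,0]]
[[4,12],[18,8],[21,6],[31,0],[35,12],[39,0],[43,5],[44,0]]
[[4,12],[18,8],[21,6],[31,0],[35,12],[39,0],[43,5],[44,0]]
[[4,12],[18,8],[21,6],[31,3],[35,12],[39,0],[43,5],[44,0]]
[[4,12],[18,8],[20,19],[34,3],[35,12],[39,0],[43,5],[44,0]]
[[4,12],[18,8],[20,19],[34,3],[35,12],[39,10],[49,0]]
[[4,12],[18,8],[20,19],[34,3],[35,12],[39,10],[49,0]]
[[4,12],[18,8],[20,19],[34,3],[35,12],[39,10],[49,0]]
[[4,12],[18,8],[20,19],[34,3],[35,12],[39,10],[49,0]]
[[4,12],[18,8],[20,19],[34,3],[35,12],[39,19],[44,10],[49,0]]
[[4,12],[20,19],[34,3],[35,12],[39,19],[44,10],[49,0]]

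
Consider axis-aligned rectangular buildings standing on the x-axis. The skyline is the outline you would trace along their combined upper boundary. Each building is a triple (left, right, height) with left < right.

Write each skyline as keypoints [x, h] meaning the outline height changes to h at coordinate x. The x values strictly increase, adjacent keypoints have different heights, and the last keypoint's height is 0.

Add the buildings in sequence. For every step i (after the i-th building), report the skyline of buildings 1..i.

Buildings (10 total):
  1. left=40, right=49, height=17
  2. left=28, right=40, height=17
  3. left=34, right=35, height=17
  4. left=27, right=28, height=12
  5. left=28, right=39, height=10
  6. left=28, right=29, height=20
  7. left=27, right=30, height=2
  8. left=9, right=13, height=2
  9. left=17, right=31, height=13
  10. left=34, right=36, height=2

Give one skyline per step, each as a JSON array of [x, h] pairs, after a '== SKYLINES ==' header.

== SKYLINES ==
[[40,17],[49,0]]
[[28,17],[49,0]]
[[28,17],[49,0]]
[[27,12],[28,17],[49,0]]
[[27,12],[28,17],[49,0]]
[[27,12],[28,20],[29,17],[49,0]]
[[27,12],[28,20],[29,17],[49,0]]
[[9,2],[13,0],[27,12],[28,20],[29,17],[49,0]]
[[9,2],[13,0],[17,13],[28,20],[29,17],[49,0]]
[[9,2],[13,0],[17,13],[28,20],[29,17],[49,0]]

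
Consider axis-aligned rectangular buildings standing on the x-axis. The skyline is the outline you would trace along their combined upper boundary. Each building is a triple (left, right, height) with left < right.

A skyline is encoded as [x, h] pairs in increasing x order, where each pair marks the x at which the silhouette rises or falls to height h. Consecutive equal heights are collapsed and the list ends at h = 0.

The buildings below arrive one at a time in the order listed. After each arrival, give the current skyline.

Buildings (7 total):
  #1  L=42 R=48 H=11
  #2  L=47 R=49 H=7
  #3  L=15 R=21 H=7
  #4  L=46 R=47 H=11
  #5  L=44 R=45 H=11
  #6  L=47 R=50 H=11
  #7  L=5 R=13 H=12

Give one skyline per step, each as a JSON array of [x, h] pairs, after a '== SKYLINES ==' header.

== SKYLINES ==
[[42,11],[48,0]]
[[42,11],[48,7],[49,0]]
[[15,7],[21,0],[42,11],[48,7],[49,0]]
[[15,7],[21,0],[42,11],[48,7],[49,0]]
[[15,7],[21,0],[42,11],[48,7],[49,0]]
[[15,7],[21,0],[42,11],[50,0]]
[[5,12],[13,0],[15,7],[21,0],[42,11],[50,0]]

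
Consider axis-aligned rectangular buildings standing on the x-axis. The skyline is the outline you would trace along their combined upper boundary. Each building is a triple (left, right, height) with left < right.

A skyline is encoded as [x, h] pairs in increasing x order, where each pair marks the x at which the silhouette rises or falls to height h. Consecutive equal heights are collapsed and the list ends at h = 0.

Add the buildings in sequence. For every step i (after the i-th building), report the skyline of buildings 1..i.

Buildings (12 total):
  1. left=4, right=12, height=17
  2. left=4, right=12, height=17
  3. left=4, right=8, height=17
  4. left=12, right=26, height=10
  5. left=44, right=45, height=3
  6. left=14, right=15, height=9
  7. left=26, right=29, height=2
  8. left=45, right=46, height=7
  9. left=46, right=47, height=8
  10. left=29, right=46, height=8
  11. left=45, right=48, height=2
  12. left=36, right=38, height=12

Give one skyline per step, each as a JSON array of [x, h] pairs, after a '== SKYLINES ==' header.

== SKYLINES ==
[[4,17],[12,0]]
[[4,17],[12,0]]
[[4,17],[12,0]]
[[4,17],[12,10],[26,0]]
[[4,17],[12,10],[26,0],[44,3],[45,0]]
[[4,17],[12,10],[26,0],[44,3],[45,0]]
[[4,17],[12,10],[26,2],[29,0],[44,3],[45,0]]
[[4,17],[12,10],[26,2],[29,0],[44,3],[45,7],[46,0]]
[[4,17],[12,10],[26,2],[29,0],[44,3],[45,7],[46,8],[47,0]]
[[4,17],[12,10],[26,2],[29,8],[47,0]]
[[4,17],[12,10],[26,2],[29,8],[47,2],[48,0]]
[[4,17],[12,10],[26,2],[29,8],[36,12],[38,8],[47,2],[48,0]]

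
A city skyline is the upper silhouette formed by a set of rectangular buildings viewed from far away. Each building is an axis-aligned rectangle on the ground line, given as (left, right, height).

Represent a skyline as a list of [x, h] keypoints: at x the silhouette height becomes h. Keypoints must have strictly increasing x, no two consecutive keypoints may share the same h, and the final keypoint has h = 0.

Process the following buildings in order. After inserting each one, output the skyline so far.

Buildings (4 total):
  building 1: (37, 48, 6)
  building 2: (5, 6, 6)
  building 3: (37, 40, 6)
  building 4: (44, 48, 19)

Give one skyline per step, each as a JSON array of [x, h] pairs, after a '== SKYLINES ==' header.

== SKYLINES ==
[[37,6],[48,0]]
[[5,6],[6,0],[37,6],[48,0]]
[[5,6],[6,0],[37,6],[48,0]]
[[5,6],[6,0],[37,6],[44,19],[48,0]]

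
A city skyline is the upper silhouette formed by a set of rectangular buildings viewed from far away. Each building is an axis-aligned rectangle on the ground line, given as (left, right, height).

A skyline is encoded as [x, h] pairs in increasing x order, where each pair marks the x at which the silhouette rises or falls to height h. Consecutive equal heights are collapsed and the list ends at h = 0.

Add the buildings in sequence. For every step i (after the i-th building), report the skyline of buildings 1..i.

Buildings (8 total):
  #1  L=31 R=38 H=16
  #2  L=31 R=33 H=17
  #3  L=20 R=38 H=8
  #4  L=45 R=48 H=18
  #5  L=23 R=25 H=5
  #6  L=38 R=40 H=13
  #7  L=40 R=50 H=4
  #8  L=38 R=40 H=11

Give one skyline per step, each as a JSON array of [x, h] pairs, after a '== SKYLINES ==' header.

== SKYLINES ==
[[31,16],[38,0]]
[[31,17],[33,16],[38,0]]
[[20,8],[31,17],[33,16],[38,0]]
[[20,8],[31,17],[33,16],[38,0],[45,18],[48,0]]
[[20,8],[31,17],[33,16],[38,0],[45,18],[48,0]]
[[20,8],[31,17],[33,16],[38,13],[40,0],[45,18],[48,0]]
[[20,8],[31,17],[33,16],[38,13],[40,4],[45,18],[48,4],[50,0]]
[[20,8],[31,17],[33,16],[38,13],[40,4],[45,18],[48,4],[50,0]]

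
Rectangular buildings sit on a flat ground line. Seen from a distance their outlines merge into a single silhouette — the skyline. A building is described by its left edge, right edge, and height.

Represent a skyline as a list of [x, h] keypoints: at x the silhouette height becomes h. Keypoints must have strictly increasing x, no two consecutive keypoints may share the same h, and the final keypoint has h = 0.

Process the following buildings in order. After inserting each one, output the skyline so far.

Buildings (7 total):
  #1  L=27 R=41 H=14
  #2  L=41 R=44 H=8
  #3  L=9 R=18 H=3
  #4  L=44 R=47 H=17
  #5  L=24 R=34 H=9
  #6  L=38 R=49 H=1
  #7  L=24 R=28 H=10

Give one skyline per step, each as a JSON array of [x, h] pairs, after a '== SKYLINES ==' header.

== SKYLINES ==
[[27,14],[41,0]]
[[27,14],[41,8],[44,0]]
[[9,3],[18,0],[27,14],[41,8],[44,0]]
[[9,3],[18,0],[27,14],[41,8],[44,17],[47,0]]
[[9,3],[18,0],[24,9],[27,14],[41,8],[44,17],[47,0]]
[[9,3],[18,0],[24,9],[27,14],[41,8],[44,17],[47,1],[49,0]]
[[9,3],[18,0],[24,10],[27,14],[41,8],[44,17],[47,1],[49,0]]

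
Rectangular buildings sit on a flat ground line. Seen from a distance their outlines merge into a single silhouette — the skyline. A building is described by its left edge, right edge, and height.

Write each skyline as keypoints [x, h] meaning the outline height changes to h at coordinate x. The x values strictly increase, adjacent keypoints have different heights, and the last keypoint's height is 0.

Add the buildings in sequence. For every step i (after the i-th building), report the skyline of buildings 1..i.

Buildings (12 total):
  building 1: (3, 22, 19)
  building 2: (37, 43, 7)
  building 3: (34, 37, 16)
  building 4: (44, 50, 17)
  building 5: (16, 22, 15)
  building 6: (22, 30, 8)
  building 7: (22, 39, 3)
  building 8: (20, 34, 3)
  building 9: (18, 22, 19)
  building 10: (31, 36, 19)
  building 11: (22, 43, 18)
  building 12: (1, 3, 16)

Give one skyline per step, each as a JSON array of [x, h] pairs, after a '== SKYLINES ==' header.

== SKYLINES ==
[[3,19],[22,0]]
[[3,19],[22,0],[37,7],[43,0]]
[[3,19],[22,0],[34,16],[37,7],[43,0]]
[[3,19],[22,0],[34,16],[37,7],[43,0],[44,17],[50,0]]
[[3,19],[22,0],[34,16],[37,7],[43,0],[44,17],[50,0]]
[[3,19],[22,8],[30,0],[34,16],[37,7],[43,0],[44,17],[50,0]]
[[3,19],[22,8],[30,3],[34,16],[37,7],[43,0],[44,17],[50,0]]
[[3,19],[22,8],[30,3],[34,16],[37,7],[43,0],[44,17],[50,0]]
[[3,19],[22,8],[30,3],[34,16],[37,7],[43,0],[44,17],[50,0]]
[[3,19],[22,8],[30,3],[31,19],[36,16],[37,7],[43,0],[44,17],[50,0]]
[[3,19],[22,18],[31,19],[36,18],[43,0],[44,17],[50,0]]
[[1,16],[3,19],[22,18],[31,19],[36,18],[43,0],[44,17],[50,0]]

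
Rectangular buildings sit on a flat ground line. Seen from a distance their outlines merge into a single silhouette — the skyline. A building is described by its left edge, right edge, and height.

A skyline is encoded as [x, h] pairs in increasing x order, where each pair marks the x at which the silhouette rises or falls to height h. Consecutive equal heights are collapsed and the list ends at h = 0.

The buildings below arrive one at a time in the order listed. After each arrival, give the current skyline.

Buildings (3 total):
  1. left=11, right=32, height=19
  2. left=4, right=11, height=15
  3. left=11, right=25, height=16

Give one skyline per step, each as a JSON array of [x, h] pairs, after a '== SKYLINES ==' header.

== SKYLINES ==
[[11,19],[32,0]]
[[4,15],[11,19],[32,0]]
[[4,15],[11,19],[32,0]]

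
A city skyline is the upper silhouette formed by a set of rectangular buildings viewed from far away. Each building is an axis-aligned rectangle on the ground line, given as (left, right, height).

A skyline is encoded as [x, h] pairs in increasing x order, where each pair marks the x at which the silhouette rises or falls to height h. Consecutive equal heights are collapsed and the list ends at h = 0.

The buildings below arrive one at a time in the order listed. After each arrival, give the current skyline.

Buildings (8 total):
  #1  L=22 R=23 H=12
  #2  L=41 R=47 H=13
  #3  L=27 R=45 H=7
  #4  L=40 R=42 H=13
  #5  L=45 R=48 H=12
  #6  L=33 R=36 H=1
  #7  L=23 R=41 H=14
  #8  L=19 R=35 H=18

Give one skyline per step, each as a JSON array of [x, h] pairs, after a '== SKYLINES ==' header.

== SKYLINES ==
[[22,12],[23,0]]
[[22,12],[23,0],[41,13],[47,0]]
[[22,12],[23,0],[27,7],[41,13],[47,0]]
[[22,12],[23,0],[27,7],[40,13],[47,0]]
[[22,12],[23,0],[27,7],[40,13],[47,12],[48,0]]
[[22,12],[23,0],[27,7],[40,13],[47,12],[48,0]]
[[22,12],[23,14],[41,13],[47,12],[48,0]]
[[19,18],[35,14],[41,13],[47,12],[48,0]]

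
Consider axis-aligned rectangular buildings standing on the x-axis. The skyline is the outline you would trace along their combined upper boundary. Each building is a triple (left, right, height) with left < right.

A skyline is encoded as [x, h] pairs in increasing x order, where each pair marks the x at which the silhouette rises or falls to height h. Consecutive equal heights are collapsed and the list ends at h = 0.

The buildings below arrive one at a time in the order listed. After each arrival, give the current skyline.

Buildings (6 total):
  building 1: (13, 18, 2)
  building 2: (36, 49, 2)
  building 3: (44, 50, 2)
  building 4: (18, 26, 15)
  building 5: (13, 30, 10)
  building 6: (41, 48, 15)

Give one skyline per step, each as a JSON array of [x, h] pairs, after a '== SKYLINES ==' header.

== SKYLINES ==
[[13,2],[18,0]]
[[13,2],[18,0],[36,2],[49,0]]
[[13,2],[18,0],[36,2],[50,0]]
[[13,2],[18,15],[26,0],[36,2],[50,0]]
[[13,10],[18,15],[26,10],[30,0],[36,2],[50,0]]
[[13,10],[18,15],[26,10],[30,0],[36,2],[41,15],[48,2],[50,0]]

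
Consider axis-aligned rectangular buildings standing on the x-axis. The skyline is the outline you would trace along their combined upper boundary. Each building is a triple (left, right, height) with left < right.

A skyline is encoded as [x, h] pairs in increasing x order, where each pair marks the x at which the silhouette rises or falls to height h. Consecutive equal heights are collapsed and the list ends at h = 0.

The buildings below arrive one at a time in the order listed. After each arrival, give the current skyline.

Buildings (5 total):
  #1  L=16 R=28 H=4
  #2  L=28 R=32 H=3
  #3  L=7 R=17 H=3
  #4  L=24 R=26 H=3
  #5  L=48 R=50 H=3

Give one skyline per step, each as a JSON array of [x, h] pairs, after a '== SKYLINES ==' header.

== SKYLINES ==
[[16,4],[28,0]]
[[16,4],[28,3],[32,0]]
[[7,3],[16,4],[28,3],[32,0]]
[[7,3],[16,4],[28,3],[32,0]]
[[7,3],[16,4],[28,3],[32,0],[48,3],[50,0]]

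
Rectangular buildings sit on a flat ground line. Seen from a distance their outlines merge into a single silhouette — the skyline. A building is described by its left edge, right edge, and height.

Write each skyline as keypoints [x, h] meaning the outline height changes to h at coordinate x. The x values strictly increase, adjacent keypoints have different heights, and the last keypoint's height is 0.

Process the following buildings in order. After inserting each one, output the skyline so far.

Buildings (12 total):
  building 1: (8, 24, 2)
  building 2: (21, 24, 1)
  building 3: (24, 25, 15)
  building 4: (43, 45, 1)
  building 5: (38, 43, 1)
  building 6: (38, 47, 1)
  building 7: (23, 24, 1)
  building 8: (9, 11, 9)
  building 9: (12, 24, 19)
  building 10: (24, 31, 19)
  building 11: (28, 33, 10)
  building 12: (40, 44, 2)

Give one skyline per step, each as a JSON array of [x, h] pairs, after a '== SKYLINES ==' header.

== SKYLINES ==
[[8,2],[24,0]]
[[8,2],[24,0]]
[[8,2],[24,15],[25,0]]
[[8,2],[24,15],[25,0],[43,1],[45,0]]
[[8,2],[24,15],[25,0],[38,1],[45,0]]
[[8,2],[24,15],[25,0],[38,1],[47,0]]
[[8,2],[24,15],[25,0],[38,1],[47,0]]
[[8,2],[9,9],[11,2],[24,15],[25,0],[38,1],[47,0]]
[[8,2],[9,9],[11,2],[12,19],[24,15],[25,0],[38,1],[47,0]]
[[8,2],[9,9],[11,2],[12,19],[31,0],[38,1],[47,0]]
[[8,2],[9,9],[11,2],[12,19],[31,10],[33,0],[38,1],[47,0]]
[[8,2],[9,9],[11,2],[12,19],[31,10],[33,0],[38,1],[40,2],[44,1],[47,0]]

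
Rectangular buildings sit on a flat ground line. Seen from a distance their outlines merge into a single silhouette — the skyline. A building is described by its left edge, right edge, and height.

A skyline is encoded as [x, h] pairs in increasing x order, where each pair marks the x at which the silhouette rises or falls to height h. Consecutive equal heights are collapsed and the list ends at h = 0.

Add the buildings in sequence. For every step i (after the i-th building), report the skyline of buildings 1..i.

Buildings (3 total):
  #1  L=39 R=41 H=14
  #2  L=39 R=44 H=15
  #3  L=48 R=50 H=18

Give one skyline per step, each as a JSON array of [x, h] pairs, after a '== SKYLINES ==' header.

== SKYLINES ==
[[39,14],[41,0]]
[[39,15],[44,0]]
[[39,15],[44,0],[48,18],[50,0]]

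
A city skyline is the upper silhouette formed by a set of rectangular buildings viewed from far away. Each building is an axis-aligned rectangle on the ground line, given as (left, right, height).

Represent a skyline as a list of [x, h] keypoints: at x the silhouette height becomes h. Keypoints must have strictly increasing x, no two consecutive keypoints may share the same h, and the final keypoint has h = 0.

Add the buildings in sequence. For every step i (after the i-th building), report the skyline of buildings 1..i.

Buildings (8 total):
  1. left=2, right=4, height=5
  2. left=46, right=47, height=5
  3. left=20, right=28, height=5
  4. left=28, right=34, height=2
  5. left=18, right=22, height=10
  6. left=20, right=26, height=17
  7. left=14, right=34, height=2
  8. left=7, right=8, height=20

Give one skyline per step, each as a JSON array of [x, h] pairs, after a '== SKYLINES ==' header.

== SKYLINES ==
[[2,5],[4,0]]
[[2,5],[4,0],[46,5],[47,0]]
[[2,5],[4,0],[20,5],[28,0],[46,5],[47,0]]
[[2,5],[4,0],[20,5],[28,2],[34,0],[46,5],[47,0]]
[[2,5],[4,0],[18,10],[22,5],[28,2],[34,0],[46,5],[47,0]]
[[2,5],[4,0],[18,10],[20,17],[26,5],[28,2],[34,0],[46,5],[47,0]]
[[2,5],[4,0],[14,2],[18,10],[20,17],[26,5],[28,2],[34,0],[46,5],[47,0]]
[[2,5],[4,0],[7,20],[8,0],[14,2],[18,10],[20,17],[26,5],[28,2],[34,0],[46,5],[47,0]]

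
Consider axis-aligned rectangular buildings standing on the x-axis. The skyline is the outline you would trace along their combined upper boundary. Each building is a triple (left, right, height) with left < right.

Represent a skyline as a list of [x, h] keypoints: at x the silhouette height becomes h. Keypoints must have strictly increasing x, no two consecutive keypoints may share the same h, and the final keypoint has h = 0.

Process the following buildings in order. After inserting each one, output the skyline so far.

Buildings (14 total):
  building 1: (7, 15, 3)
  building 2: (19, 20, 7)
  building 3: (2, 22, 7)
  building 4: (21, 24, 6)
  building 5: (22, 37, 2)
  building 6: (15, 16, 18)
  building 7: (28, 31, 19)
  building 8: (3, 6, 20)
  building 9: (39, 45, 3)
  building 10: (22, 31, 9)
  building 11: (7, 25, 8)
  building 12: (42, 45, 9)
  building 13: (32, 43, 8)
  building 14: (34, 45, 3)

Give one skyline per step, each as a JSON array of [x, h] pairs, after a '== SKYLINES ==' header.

== SKYLINES ==
[[7,3],[15,0]]
[[7,3],[15,0],[19,7],[20,0]]
[[2,7],[22,0]]
[[2,7],[22,6],[24,0]]
[[2,7],[22,6],[24,2],[37,0]]
[[2,7],[15,18],[16,7],[22,6],[24,2],[37,0]]
[[2,7],[15,18],[16,7],[22,6],[24,2],[28,19],[31,2],[37,0]]
[[2,7],[3,20],[6,7],[15,18],[16,7],[22,6],[24,2],[28,19],[31,2],[37,0]]
[[2,7],[3,20],[6,7],[15,18],[16,7],[22,6],[24,2],[28,19],[31,2],[37,0],[39,3],[45,0]]
[[2,7],[3,20],[6,7],[15,18],[16,7],[22,9],[28,19],[31,2],[37,0],[39,3],[45,0]]
[[2,7],[3,20],[6,7],[7,8],[15,18],[16,8],[22,9],[28,19],[31,2],[37,0],[39,3],[45,0]]
[[2,7],[3,20],[6,7],[7,8],[15,18],[16,8],[22,9],[28,19],[31,2],[37,0],[39,3],[42,9],[45,0]]
[[2,7],[3,20],[6,7],[7,8],[15,18],[16,8],[22,9],[28,19],[31,2],[32,8],[42,9],[45,0]]
[[2,7],[3,20],[6,7],[7,8],[15,18],[16,8],[22,9],[28,19],[31,2],[32,8],[42,9],[45,0]]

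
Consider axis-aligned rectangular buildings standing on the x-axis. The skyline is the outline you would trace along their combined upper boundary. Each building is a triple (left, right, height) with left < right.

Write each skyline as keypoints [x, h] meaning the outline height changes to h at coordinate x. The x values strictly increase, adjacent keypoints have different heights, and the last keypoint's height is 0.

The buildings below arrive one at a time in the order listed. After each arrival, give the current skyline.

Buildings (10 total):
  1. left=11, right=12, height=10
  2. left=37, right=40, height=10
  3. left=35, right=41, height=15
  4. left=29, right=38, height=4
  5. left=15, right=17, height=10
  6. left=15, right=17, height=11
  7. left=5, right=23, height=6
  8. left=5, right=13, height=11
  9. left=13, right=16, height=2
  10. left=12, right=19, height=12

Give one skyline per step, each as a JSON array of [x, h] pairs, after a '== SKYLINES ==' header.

== SKYLINES ==
[[11,10],[12,0]]
[[11,10],[12,0],[37,10],[40,0]]
[[11,10],[12,0],[35,15],[41,0]]
[[11,10],[12,0],[29,4],[35,15],[41,0]]
[[11,10],[12,0],[15,10],[17,0],[29,4],[35,15],[41,0]]
[[11,10],[12,0],[15,11],[17,0],[29,4],[35,15],[41,0]]
[[5,6],[11,10],[12,6],[15,11],[17,6],[23,0],[29,4],[35,15],[41,0]]
[[5,11],[13,6],[15,11],[17,6],[23,0],[29,4],[35,15],[41,0]]
[[5,11],[13,6],[15,11],[17,6],[23,0],[29,4],[35,15],[41,0]]
[[5,11],[12,12],[19,6],[23,0],[29,4],[35,15],[41,0]]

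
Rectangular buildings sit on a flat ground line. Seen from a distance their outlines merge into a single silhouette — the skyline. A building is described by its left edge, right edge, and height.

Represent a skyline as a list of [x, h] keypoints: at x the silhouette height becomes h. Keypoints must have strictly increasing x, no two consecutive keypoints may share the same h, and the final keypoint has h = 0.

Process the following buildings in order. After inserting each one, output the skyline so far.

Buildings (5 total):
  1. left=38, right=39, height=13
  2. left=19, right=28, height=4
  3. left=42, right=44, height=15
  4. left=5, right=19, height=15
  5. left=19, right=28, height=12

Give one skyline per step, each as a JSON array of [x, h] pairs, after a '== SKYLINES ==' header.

== SKYLINES ==
[[38,13],[39,0]]
[[19,4],[28,0],[38,13],[39,0]]
[[19,4],[28,0],[38,13],[39,0],[42,15],[44,0]]
[[5,15],[19,4],[28,0],[38,13],[39,0],[42,15],[44,0]]
[[5,15],[19,12],[28,0],[38,13],[39,0],[42,15],[44,0]]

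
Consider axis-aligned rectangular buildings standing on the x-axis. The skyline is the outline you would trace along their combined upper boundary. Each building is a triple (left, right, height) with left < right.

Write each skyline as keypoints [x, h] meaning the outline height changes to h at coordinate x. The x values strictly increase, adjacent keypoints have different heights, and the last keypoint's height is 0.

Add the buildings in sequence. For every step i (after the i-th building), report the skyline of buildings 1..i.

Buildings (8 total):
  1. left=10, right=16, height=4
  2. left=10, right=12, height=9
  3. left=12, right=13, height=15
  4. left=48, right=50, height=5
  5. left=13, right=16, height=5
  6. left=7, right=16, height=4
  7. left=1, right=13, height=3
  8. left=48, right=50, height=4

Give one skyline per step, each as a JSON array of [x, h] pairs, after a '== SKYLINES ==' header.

== SKYLINES ==
[[10,4],[16,0]]
[[10,9],[12,4],[16,0]]
[[10,9],[12,15],[13,4],[16,0]]
[[10,9],[12,15],[13,4],[16,0],[48,5],[50,0]]
[[10,9],[12,15],[13,5],[16,0],[48,5],[50,0]]
[[7,4],[10,9],[12,15],[13,5],[16,0],[48,5],[50,0]]
[[1,3],[7,4],[10,9],[12,15],[13,5],[16,0],[48,5],[50,0]]
[[1,3],[7,4],[10,9],[12,15],[13,5],[16,0],[48,5],[50,0]]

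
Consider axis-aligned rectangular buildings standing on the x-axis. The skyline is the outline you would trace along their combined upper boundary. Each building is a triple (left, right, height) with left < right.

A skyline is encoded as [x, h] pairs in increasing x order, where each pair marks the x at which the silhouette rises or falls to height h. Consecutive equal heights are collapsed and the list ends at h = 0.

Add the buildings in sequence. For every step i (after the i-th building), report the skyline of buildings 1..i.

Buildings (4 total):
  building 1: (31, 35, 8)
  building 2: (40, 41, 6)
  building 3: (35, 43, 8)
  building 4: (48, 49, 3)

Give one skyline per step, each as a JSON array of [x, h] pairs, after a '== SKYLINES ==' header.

== SKYLINES ==
[[31,8],[35,0]]
[[31,8],[35,0],[40,6],[41,0]]
[[31,8],[43,0]]
[[31,8],[43,0],[48,3],[49,0]]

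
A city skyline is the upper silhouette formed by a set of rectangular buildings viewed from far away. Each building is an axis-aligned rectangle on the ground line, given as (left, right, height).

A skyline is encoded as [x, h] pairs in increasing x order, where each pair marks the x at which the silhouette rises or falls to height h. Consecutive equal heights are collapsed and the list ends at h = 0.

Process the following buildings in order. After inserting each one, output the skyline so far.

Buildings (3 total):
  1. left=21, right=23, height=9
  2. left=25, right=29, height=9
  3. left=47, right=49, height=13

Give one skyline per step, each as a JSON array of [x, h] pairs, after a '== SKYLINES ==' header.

== SKYLINES ==
[[21,9],[23,0]]
[[21,9],[23,0],[25,9],[29,0]]
[[21,9],[23,0],[25,9],[29,0],[47,13],[49,0]]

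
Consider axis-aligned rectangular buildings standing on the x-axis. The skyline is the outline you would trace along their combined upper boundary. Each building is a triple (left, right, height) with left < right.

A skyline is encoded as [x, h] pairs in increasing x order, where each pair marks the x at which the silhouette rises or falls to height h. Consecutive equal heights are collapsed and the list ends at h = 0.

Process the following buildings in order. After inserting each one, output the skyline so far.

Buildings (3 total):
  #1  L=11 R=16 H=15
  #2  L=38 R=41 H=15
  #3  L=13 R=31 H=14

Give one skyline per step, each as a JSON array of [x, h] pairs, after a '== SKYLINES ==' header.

== SKYLINES ==
[[11,15],[16,0]]
[[11,15],[16,0],[38,15],[41,0]]
[[11,15],[16,14],[31,0],[38,15],[41,0]]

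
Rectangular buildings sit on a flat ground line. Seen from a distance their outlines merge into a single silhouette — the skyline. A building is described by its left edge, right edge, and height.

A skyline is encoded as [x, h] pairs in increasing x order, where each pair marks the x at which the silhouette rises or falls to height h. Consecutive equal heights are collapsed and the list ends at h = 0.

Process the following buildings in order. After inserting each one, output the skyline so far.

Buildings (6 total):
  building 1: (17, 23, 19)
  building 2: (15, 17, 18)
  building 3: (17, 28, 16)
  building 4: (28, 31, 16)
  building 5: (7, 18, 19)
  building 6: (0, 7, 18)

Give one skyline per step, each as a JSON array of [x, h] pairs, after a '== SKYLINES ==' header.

== SKYLINES ==
[[17,19],[23,0]]
[[15,18],[17,19],[23,0]]
[[15,18],[17,19],[23,16],[28,0]]
[[15,18],[17,19],[23,16],[31,0]]
[[7,19],[23,16],[31,0]]
[[0,18],[7,19],[23,16],[31,0]]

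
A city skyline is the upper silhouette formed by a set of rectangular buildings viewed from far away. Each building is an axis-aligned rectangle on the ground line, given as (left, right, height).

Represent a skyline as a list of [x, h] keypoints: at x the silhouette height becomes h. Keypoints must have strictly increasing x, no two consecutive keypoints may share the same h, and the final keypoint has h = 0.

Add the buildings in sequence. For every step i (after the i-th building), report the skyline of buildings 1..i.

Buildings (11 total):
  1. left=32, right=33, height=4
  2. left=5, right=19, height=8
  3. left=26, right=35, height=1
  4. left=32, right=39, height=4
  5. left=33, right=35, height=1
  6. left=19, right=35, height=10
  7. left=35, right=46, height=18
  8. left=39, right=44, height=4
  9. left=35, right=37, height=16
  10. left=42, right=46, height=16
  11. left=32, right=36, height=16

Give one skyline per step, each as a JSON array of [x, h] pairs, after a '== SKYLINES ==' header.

== SKYLINES ==
[[32,4],[33,0]]
[[5,8],[19,0],[32,4],[33,0]]
[[5,8],[19,0],[26,1],[32,4],[33,1],[35,0]]
[[5,8],[19,0],[26,1],[32,4],[39,0]]
[[5,8],[19,0],[26,1],[32,4],[39,0]]
[[5,8],[19,10],[35,4],[39,0]]
[[5,8],[19,10],[35,18],[46,0]]
[[5,8],[19,10],[35,18],[46,0]]
[[5,8],[19,10],[35,18],[46,0]]
[[5,8],[19,10],[35,18],[46,0]]
[[5,8],[19,10],[32,16],[35,18],[46,0]]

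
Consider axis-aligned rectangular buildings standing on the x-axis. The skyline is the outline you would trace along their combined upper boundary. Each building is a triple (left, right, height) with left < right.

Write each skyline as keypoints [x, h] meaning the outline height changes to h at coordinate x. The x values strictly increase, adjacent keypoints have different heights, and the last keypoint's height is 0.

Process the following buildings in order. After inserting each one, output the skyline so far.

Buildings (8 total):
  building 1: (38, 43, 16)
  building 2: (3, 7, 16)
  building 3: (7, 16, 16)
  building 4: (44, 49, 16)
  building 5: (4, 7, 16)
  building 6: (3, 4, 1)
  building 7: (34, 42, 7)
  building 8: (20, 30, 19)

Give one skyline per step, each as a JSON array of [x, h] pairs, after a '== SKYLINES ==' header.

== SKYLINES ==
[[38,16],[43,0]]
[[3,16],[7,0],[38,16],[43,0]]
[[3,16],[16,0],[38,16],[43,0]]
[[3,16],[16,0],[38,16],[43,0],[44,16],[49,0]]
[[3,16],[16,0],[38,16],[43,0],[44,16],[49,0]]
[[3,16],[16,0],[38,16],[43,0],[44,16],[49,0]]
[[3,16],[16,0],[34,7],[38,16],[43,0],[44,16],[49,0]]
[[3,16],[16,0],[20,19],[30,0],[34,7],[38,16],[43,0],[44,16],[49,0]]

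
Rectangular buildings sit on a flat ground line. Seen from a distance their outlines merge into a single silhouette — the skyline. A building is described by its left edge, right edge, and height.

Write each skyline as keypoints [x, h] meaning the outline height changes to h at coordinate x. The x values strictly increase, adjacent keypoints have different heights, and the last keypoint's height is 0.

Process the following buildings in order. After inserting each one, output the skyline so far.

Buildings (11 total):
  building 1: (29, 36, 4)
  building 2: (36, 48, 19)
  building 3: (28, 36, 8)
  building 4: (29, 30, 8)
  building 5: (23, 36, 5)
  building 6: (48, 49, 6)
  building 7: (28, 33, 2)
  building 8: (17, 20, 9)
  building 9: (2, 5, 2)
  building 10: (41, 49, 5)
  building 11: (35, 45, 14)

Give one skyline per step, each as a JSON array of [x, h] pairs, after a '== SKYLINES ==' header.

== SKYLINES ==
[[29,4],[36,0]]
[[29,4],[36,19],[48,0]]
[[28,8],[36,19],[48,0]]
[[28,8],[36,19],[48,0]]
[[23,5],[28,8],[36,19],[48,0]]
[[23,5],[28,8],[36,19],[48,6],[49,0]]
[[23,5],[28,8],[36,19],[48,6],[49,0]]
[[17,9],[20,0],[23,5],[28,8],[36,19],[48,6],[49,0]]
[[2,2],[5,0],[17,9],[20,0],[23,5],[28,8],[36,19],[48,6],[49,0]]
[[2,2],[5,0],[17,9],[20,0],[23,5],[28,8],[36,19],[48,6],[49,0]]
[[2,2],[5,0],[17,9],[20,0],[23,5],[28,8],[35,14],[36,19],[48,6],[49,0]]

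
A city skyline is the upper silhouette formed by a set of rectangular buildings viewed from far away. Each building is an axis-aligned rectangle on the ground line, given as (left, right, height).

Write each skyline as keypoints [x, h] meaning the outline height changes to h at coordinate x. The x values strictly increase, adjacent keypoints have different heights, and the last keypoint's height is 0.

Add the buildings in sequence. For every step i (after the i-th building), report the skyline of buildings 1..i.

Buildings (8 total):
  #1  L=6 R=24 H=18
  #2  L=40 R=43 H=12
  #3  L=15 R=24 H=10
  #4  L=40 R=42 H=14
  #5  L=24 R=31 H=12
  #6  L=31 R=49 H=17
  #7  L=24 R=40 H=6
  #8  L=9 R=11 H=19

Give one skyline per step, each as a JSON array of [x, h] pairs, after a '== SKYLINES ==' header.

== SKYLINES ==
[[6,18],[24,0]]
[[6,18],[24,0],[40,12],[43,0]]
[[6,18],[24,0],[40,12],[43,0]]
[[6,18],[24,0],[40,14],[42,12],[43,0]]
[[6,18],[24,12],[31,0],[40,14],[42,12],[43,0]]
[[6,18],[24,12],[31,17],[49,0]]
[[6,18],[24,12],[31,17],[49,0]]
[[6,18],[9,19],[11,18],[24,12],[31,17],[49,0]]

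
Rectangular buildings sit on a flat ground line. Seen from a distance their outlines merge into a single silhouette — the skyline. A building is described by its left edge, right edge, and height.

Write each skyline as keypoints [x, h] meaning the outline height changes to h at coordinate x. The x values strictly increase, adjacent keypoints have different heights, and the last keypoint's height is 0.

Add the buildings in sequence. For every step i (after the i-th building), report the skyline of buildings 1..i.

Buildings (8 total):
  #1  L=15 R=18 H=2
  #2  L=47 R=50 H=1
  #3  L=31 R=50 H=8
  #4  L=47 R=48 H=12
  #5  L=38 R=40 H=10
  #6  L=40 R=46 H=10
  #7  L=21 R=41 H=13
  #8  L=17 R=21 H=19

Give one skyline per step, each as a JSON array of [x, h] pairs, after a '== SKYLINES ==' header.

== SKYLINES ==
[[15,2],[18,0]]
[[15,2],[18,0],[47,1],[50,0]]
[[15,2],[18,0],[31,8],[50,0]]
[[15,2],[18,0],[31,8],[47,12],[48,8],[50,0]]
[[15,2],[18,0],[31,8],[38,10],[40,8],[47,12],[48,8],[50,0]]
[[15,2],[18,0],[31,8],[38,10],[46,8],[47,12],[48,8],[50,0]]
[[15,2],[18,0],[21,13],[41,10],[46,8],[47,12],[48,8],[50,0]]
[[15,2],[17,19],[21,13],[41,10],[46,8],[47,12],[48,8],[50,0]]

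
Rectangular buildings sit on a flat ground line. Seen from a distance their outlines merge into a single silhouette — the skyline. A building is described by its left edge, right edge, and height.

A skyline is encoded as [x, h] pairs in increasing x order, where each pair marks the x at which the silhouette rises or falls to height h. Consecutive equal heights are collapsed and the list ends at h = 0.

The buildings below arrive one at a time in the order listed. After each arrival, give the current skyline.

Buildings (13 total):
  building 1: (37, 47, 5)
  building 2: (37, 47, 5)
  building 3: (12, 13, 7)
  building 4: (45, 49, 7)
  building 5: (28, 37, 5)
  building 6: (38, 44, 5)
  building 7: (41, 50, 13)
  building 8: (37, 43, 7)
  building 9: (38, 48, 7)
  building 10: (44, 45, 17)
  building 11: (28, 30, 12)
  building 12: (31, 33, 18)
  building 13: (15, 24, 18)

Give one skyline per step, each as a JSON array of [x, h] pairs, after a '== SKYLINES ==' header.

== SKYLINES ==
[[37,5],[47,0]]
[[37,5],[47,0]]
[[12,7],[13,0],[37,5],[47,0]]
[[12,7],[13,0],[37,5],[45,7],[49,0]]
[[12,7],[13,0],[28,5],[45,7],[49,0]]
[[12,7],[13,0],[28,5],[45,7],[49,0]]
[[12,7],[13,0],[28,5],[41,13],[50,0]]
[[12,7],[13,0],[28,5],[37,7],[41,13],[50,0]]
[[12,7],[13,0],[28,5],[37,7],[41,13],[50,0]]
[[12,7],[13,0],[28,5],[37,7],[41,13],[44,17],[45,13],[50,0]]
[[12,7],[13,0],[28,12],[30,5],[37,7],[41,13],[44,17],[45,13],[50,0]]
[[12,7],[13,0],[28,12],[30,5],[31,18],[33,5],[37,7],[41,13],[44,17],[45,13],[50,0]]
[[12,7],[13,0],[15,18],[24,0],[28,12],[30,5],[31,18],[33,5],[37,7],[41,13],[44,17],[45,13],[50,0]]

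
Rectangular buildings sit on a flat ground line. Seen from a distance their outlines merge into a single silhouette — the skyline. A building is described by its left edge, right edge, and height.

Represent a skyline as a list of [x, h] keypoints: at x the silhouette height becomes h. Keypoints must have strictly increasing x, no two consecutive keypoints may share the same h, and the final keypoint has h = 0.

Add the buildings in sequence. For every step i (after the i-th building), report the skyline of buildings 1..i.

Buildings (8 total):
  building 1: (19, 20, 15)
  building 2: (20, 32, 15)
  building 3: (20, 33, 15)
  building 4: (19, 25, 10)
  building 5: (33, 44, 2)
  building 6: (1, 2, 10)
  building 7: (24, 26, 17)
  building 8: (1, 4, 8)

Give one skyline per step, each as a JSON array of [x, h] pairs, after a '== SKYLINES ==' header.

== SKYLINES ==
[[19,15],[20,0]]
[[19,15],[32,0]]
[[19,15],[33,0]]
[[19,15],[33,0]]
[[19,15],[33,2],[44,0]]
[[1,10],[2,0],[19,15],[33,2],[44,0]]
[[1,10],[2,0],[19,15],[24,17],[26,15],[33,2],[44,0]]
[[1,10],[2,8],[4,0],[19,15],[24,17],[26,15],[33,2],[44,0]]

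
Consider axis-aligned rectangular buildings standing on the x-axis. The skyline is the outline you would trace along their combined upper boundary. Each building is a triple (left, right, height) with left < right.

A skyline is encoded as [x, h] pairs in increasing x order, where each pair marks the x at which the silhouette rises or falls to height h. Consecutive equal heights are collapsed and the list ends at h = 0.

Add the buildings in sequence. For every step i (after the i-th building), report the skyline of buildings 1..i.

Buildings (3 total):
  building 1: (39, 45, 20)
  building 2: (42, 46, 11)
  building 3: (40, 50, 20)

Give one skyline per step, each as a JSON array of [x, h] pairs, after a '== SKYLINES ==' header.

== SKYLINES ==
[[39,20],[45,0]]
[[39,20],[45,11],[46,0]]
[[39,20],[50,0]]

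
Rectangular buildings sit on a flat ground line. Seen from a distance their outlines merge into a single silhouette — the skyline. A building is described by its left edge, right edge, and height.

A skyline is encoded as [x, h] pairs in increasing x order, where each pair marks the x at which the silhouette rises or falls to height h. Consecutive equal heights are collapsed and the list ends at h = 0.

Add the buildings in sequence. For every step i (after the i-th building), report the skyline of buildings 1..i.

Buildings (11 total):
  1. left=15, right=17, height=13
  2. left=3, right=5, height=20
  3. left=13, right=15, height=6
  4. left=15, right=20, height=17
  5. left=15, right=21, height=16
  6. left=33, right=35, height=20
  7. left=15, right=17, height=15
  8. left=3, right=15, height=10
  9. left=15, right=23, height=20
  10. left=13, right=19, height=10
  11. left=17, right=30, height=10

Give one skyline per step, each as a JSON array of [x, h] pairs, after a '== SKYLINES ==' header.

== SKYLINES ==
[[15,13],[17,0]]
[[3,20],[5,0],[15,13],[17,0]]
[[3,20],[5,0],[13,6],[15,13],[17,0]]
[[3,20],[5,0],[13,6],[15,17],[20,0]]
[[3,20],[5,0],[13,6],[15,17],[20,16],[21,0]]
[[3,20],[5,0],[13,6],[15,17],[20,16],[21,0],[33,20],[35,0]]
[[3,20],[5,0],[13,6],[15,17],[20,16],[21,0],[33,20],[35,0]]
[[3,20],[5,10],[15,17],[20,16],[21,0],[33,20],[35,0]]
[[3,20],[5,10],[15,20],[23,0],[33,20],[35,0]]
[[3,20],[5,10],[15,20],[23,0],[33,20],[35,0]]
[[3,20],[5,10],[15,20],[23,10],[30,0],[33,20],[35,0]]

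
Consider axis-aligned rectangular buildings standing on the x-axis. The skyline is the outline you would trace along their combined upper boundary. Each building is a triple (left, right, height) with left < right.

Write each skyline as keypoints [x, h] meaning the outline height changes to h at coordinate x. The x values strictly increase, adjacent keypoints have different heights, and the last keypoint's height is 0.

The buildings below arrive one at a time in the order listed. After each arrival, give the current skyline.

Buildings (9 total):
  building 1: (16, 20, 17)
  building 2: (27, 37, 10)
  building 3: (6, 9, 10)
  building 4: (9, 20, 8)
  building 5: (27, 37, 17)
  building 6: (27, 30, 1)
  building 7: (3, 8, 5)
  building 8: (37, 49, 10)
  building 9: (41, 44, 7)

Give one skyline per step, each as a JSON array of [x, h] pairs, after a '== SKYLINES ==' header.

== SKYLINES ==
[[16,17],[20,0]]
[[16,17],[20,0],[27,10],[37,0]]
[[6,10],[9,0],[16,17],[20,0],[27,10],[37,0]]
[[6,10],[9,8],[16,17],[20,0],[27,10],[37,0]]
[[6,10],[9,8],[16,17],[20,0],[27,17],[37,0]]
[[6,10],[9,8],[16,17],[20,0],[27,17],[37,0]]
[[3,5],[6,10],[9,8],[16,17],[20,0],[27,17],[37,0]]
[[3,5],[6,10],[9,8],[16,17],[20,0],[27,17],[37,10],[49,0]]
[[3,5],[6,10],[9,8],[16,17],[20,0],[27,17],[37,10],[49,0]]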